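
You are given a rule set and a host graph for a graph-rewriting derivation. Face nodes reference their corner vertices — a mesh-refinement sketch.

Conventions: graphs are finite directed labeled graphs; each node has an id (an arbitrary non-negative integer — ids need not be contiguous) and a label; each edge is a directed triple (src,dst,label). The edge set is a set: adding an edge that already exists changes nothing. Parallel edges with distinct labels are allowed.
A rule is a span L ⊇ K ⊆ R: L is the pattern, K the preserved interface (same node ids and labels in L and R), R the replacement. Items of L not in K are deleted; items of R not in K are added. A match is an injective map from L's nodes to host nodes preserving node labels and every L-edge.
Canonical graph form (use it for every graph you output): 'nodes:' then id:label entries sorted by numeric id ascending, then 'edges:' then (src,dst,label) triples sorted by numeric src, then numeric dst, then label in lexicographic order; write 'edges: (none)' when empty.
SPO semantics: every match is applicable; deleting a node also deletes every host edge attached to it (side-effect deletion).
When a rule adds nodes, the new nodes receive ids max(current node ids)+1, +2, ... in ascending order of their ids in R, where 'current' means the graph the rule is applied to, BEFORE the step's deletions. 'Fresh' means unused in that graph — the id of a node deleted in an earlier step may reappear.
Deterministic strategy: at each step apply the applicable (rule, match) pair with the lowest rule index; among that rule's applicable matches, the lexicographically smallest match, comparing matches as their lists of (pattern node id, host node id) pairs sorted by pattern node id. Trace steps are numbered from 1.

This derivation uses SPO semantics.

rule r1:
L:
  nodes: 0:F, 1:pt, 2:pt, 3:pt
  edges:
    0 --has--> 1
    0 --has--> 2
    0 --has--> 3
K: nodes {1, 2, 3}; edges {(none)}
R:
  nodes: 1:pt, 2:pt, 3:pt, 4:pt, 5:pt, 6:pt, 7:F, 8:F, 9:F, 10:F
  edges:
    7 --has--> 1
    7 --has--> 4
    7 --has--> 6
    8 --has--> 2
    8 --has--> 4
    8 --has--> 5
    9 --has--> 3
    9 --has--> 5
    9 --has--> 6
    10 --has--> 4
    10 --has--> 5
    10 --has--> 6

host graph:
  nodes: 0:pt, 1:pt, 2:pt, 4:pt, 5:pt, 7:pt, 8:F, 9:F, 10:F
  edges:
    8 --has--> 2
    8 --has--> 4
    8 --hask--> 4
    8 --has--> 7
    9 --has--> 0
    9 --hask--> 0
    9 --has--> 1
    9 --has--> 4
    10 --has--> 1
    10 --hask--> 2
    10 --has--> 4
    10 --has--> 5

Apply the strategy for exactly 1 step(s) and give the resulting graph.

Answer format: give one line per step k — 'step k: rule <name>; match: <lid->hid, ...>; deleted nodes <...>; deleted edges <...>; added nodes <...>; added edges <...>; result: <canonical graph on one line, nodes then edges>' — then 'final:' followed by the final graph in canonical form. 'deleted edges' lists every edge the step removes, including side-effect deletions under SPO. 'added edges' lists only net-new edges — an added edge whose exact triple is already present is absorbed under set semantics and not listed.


step 1: rule r1; match: 0->8, 1->2, 2->4, 3->7; deleted nodes 8; deleted edges (8,2,has); (8,4,has); (8,4,hask); (8,7,has); added nodes 11, 12, 13, 14, 15, 16, 17; added edges (14,2,has); (14,11,has); (14,13,has); (15,4,has); (15,11,has); (15,12,has); (16,7,has); (16,12,has); (16,13,has); (17,11,has); (17,12,has); (17,13,has); result: nodes: 0:pt, 1:pt, 2:pt, 4:pt, 5:pt, 7:pt, 9:F, 10:F, 11:pt, 12:pt, 13:pt, 14:F, 15:F, 16:F, 17:F edges: (9,0,has); (9,0,hask); (9,1,has); (9,4,has); (10,1,has); (10,2,hask); (10,4,has); (10,5,has); (14,2,has); (14,11,has); (14,13,has); (15,4,has); (15,11,has); (15,12,has); (16,7,has); (16,12,has); (16,13,has); (17,11,has); (17,12,has); (17,13,has)
final:
nodes: 0:pt, 1:pt, 2:pt, 4:pt, 5:pt, 7:pt, 9:F, 10:F, 11:pt, 12:pt, 13:pt, 14:F, 15:F, 16:F, 17:F
edges: (9,0,has); (9,0,hask); (9,1,has); (9,4,has); (10,1,has); (10,2,hask); (10,4,has); (10,5,has); (14,2,has); (14,11,has); (14,13,has); (15,4,has); (15,11,has); (15,12,has); (16,7,has); (16,12,has); (16,13,has); (17,11,has); (17,12,has); (17,13,has)


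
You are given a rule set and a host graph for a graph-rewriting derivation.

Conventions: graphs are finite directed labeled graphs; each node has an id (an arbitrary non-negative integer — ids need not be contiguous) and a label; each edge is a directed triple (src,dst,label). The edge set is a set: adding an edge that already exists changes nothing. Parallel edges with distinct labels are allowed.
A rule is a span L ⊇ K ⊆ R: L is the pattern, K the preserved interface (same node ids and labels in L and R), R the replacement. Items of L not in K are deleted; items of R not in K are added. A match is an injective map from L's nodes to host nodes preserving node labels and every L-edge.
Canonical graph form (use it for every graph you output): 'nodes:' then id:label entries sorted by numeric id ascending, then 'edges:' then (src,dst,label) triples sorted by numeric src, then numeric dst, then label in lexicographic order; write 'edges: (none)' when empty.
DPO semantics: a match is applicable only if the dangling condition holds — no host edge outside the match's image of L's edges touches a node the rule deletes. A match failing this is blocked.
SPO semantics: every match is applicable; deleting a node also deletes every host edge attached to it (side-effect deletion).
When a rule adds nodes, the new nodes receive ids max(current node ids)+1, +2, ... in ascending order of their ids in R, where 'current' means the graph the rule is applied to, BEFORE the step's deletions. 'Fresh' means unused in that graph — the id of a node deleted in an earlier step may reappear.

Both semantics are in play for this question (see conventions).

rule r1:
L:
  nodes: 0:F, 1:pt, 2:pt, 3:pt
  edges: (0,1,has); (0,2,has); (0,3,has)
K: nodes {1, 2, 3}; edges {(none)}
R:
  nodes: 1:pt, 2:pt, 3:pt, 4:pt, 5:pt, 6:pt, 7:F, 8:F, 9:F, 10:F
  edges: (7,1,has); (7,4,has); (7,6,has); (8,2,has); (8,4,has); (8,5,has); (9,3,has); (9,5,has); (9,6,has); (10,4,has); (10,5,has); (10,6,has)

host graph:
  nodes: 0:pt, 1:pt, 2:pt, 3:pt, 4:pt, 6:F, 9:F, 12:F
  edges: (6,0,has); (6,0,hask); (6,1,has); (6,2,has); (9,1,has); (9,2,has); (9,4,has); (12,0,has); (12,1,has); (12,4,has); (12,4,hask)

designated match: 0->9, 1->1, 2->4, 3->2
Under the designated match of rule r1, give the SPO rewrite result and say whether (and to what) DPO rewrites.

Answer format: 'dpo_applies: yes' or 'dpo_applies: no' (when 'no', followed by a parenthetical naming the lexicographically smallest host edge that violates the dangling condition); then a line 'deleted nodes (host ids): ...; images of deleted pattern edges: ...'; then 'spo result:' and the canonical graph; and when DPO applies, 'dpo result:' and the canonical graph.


dpo_applies: yes
deleted nodes (host ids): 9; images of deleted pattern edges: (9,1,has); (9,2,has); (9,4,has)
spo result:
nodes: 0:pt, 1:pt, 2:pt, 3:pt, 4:pt, 6:F, 12:F, 13:pt, 14:pt, 15:pt, 16:F, 17:F, 18:F, 19:F
edges: (6,0,has); (6,0,hask); (6,1,has); (6,2,has); (12,0,has); (12,1,has); (12,4,has); (12,4,hask); (16,1,has); (16,13,has); (16,15,has); (17,4,has); (17,13,has); (17,14,has); (18,2,has); (18,14,has); (18,15,has); (19,13,has); (19,14,has); (19,15,has)
dpo result:
nodes: 0:pt, 1:pt, 2:pt, 3:pt, 4:pt, 6:F, 12:F, 13:pt, 14:pt, 15:pt, 16:F, 17:F, 18:F, 19:F
edges: (6,0,has); (6,0,hask); (6,1,has); (6,2,has); (12,0,has); (12,1,has); (12,4,has); (12,4,hask); (16,1,has); (16,13,has); (16,15,has); (17,4,has); (17,13,has); (17,14,has); (18,2,has); (18,14,has); (18,15,has); (19,13,has); (19,14,has); (19,15,has)


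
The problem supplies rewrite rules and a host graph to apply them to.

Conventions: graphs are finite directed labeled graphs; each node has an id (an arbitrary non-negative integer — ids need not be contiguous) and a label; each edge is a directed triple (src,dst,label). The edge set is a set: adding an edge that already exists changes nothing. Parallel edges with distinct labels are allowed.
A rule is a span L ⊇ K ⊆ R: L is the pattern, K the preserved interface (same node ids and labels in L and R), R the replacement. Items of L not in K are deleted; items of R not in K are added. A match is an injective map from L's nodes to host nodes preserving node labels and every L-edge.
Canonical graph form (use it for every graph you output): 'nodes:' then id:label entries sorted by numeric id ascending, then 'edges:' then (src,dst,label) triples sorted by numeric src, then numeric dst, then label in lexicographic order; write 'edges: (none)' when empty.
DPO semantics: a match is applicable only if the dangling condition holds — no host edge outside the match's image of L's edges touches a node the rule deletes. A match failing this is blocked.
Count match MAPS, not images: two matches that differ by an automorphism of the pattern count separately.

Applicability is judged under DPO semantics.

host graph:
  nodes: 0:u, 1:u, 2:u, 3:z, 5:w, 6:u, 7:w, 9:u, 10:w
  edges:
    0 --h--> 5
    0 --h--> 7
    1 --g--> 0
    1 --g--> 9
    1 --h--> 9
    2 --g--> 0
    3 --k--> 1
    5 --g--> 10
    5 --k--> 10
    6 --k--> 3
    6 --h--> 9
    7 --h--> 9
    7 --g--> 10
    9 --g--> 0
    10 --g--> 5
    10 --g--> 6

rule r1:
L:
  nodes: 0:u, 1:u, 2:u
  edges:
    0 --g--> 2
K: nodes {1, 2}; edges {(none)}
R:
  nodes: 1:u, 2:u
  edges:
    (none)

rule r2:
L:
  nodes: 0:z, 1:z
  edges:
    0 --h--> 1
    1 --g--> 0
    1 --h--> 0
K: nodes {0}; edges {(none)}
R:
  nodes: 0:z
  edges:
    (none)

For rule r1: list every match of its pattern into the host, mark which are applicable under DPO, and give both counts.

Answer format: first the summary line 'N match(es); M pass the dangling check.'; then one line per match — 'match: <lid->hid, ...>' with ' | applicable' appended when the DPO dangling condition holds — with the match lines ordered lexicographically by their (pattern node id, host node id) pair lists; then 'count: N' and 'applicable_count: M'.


12 match(es); 3 pass the dangling check.
match: 0->1, 1->0, 2->9
match: 0->1, 1->2, 2->0
match: 0->1, 1->2, 2->9
match: 0->1, 1->6, 2->0
match: 0->1, 1->6, 2->9
match: 0->1, 1->9, 2->0
match: 0->2, 1->1, 2->0 | applicable
match: 0->2, 1->6, 2->0 | applicable
match: 0->2, 1->9, 2->0 | applicable
match: 0->9, 1->1, 2->0
match: 0->9, 1->2, 2->0
match: 0->9, 1->6, 2->0
count: 12
applicable_count: 3


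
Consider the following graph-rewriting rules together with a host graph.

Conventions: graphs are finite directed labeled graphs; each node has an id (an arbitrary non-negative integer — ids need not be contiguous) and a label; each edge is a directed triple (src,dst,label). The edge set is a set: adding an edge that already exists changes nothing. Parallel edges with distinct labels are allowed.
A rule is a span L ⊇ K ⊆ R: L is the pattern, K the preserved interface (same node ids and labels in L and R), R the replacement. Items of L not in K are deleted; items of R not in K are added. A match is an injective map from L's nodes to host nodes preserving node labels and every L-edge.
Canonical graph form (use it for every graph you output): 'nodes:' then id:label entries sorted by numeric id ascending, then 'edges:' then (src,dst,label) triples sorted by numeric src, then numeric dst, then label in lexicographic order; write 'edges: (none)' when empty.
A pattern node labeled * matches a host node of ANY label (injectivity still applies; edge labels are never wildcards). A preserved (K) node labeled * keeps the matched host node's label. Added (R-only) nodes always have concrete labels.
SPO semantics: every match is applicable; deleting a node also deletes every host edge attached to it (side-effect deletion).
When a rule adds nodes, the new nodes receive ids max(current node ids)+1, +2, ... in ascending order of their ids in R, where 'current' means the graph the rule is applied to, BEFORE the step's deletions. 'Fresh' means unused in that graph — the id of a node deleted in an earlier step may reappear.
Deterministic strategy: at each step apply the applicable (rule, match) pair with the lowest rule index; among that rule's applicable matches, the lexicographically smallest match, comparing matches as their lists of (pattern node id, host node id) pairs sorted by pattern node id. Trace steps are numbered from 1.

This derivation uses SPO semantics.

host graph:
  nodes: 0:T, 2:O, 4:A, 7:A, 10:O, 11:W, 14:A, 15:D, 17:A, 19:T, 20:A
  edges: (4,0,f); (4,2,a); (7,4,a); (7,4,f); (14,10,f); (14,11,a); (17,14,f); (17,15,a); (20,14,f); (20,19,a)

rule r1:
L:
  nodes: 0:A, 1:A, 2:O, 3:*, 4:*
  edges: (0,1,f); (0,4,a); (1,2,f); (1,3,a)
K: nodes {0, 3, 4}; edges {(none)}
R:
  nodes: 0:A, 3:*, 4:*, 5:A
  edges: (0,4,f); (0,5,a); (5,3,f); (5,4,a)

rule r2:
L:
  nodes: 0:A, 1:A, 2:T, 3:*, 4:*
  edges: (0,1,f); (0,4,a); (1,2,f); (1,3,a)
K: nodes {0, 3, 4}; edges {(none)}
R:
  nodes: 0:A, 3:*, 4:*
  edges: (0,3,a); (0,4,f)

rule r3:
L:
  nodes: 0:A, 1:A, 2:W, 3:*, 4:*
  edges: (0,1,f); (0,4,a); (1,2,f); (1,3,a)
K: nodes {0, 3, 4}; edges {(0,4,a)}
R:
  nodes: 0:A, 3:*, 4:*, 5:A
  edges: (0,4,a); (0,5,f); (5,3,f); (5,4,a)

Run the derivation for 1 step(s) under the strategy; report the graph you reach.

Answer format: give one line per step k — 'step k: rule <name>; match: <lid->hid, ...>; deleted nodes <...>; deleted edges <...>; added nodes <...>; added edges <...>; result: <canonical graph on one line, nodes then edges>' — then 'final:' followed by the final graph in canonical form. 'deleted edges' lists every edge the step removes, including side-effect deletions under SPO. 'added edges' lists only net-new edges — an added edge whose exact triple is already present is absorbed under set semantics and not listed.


step 1: rule r1; match: 0->17, 1->14, 2->10, 3->11, 4->15; deleted nodes 10, 14; deleted edges (14,10,f); (14,11,a); (17,14,f); (17,15,a); (20,14,f); added nodes 21; added edges (17,15,f); (17,21,a); (21,11,f); (21,15,a); result: nodes: 0:T, 2:O, 4:A, 7:A, 11:W, 15:D, 17:A, 19:T, 20:A, 21:A edges: (4,0,f); (4,2,a); (7,4,a); (7,4,f); (17,15,f); (17,21,a); (20,19,a); (21,11,f); (21,15,a)
final:
nodes: 0:T, 2:O, 4:A, 7:A, 11:W, 15:D, 17:A, 19:T, 20:A, 21:A
edges: (4,0,f); (4,2,a); (7,4,a); (7,4,f); (17,15,f); (17,21,a); (20,19,a); (21,11,f); (21,15,a)


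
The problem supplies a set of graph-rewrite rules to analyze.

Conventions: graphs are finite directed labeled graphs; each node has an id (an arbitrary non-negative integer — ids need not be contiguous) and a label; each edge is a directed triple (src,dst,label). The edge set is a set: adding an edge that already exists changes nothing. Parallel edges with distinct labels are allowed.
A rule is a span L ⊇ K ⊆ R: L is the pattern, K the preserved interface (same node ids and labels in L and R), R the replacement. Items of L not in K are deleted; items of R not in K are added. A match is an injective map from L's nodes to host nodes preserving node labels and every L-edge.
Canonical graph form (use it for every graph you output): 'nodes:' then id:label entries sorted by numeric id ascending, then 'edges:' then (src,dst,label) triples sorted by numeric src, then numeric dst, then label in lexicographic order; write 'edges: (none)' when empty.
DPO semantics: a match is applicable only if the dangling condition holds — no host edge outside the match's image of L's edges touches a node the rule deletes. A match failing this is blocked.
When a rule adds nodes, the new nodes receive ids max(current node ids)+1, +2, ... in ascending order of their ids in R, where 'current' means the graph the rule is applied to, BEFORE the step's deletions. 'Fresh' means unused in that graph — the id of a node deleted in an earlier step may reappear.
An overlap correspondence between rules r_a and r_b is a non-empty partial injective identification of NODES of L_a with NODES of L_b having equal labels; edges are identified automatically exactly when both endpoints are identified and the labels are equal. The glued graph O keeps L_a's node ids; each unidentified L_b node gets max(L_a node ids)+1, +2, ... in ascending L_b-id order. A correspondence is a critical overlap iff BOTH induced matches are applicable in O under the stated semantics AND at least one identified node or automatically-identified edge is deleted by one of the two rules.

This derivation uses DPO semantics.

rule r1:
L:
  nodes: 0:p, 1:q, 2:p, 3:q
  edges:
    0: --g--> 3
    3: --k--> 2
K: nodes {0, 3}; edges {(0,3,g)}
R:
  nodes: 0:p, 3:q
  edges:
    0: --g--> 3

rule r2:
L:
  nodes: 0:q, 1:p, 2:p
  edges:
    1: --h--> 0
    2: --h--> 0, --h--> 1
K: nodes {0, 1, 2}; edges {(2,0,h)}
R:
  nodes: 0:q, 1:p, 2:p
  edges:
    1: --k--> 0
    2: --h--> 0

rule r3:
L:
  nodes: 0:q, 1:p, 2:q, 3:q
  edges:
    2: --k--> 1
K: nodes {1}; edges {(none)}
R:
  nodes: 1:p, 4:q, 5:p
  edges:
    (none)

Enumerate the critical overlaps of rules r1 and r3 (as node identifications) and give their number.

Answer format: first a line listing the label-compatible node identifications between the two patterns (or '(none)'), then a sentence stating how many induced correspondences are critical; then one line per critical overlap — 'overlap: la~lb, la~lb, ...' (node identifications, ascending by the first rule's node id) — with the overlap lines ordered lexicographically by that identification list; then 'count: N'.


label-compatible node identifications between L(r1) and L(r3): 0~1, 1~0, 1~2, 1~3, 2~1, 3~0, 3~2, 3~3
4 of the induced correspondences are critical overlaps of r1 and r3.
overlap: 0~1, 1~0
overlap: 0~1, 1~3
overlap: 1~0
overlap: 1~3
count: 4


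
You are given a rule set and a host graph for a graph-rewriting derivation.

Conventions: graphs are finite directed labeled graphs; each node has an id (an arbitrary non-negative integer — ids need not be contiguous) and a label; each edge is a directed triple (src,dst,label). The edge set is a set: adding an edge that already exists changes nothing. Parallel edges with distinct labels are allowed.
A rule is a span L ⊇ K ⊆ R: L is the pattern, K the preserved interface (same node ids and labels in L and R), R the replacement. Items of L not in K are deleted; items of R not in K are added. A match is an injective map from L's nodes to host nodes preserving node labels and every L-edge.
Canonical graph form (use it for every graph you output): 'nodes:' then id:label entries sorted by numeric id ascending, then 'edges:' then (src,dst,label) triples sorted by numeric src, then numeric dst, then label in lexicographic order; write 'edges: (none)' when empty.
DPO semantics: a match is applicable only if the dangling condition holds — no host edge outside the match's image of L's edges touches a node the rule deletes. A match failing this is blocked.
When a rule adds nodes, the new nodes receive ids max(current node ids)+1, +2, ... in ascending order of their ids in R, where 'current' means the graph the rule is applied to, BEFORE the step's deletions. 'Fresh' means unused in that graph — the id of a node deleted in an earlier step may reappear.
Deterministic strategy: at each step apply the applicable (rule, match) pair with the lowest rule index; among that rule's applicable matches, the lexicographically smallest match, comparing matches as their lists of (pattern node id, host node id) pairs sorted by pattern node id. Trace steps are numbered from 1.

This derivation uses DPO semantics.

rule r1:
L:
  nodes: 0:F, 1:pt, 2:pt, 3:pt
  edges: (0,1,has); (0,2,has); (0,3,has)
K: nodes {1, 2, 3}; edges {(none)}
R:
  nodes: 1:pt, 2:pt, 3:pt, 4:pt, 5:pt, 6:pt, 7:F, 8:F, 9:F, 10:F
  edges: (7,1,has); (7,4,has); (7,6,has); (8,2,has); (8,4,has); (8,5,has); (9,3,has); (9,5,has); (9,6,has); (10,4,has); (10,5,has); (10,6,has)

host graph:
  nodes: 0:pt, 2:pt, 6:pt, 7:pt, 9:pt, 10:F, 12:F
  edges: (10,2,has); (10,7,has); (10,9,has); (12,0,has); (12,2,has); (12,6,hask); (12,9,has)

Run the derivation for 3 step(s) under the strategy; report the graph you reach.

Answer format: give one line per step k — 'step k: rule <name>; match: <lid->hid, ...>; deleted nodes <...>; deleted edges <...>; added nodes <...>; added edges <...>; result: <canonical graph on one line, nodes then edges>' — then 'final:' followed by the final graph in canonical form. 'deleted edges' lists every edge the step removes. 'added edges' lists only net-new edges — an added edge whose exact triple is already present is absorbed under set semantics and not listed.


step 1: rule r1; match: 0->10, 1->2, 2->7, 3->9; deleted nodes 10; deleted edges (10,2,has); (10,7,has); (10,9,has); added nodes 13, 14, 15, 16, 17, 18, 19; added edges (16,2,has); (16,13,has); (16,15,has); (17,7,has); (17,13,has); (17,14,has); (18,9,has); (18,14,has); (18,15,has); (19,13,has); (19,14,has); (19,15,has); result: nodes: 0:pt, 2:pt, 6:pt, 7:pt, 9:pt, 12:F, 13:pt, 14:pt, 15:pt, 16:F, 17:F, 18:F, 19:F edges: (12,0,has); (12,2,has); (12,6,hask); (12,9,has); (16,2,has); (16,13,has); (16,15,has); (17,7,has); (17,13,has); (17,14,has); (18,9,has); (18,14,has); (18,15,has); (19,13,has); (19,14,has); (19,15,has)
step 2: rule r1; match: 0->16, 1->2, 2->13, 3->15; deleted nodes 16; deleted edges (16,2,has); (16,13,has); (16,15,has); added nodes 20, 21, 22, 23, 24, 25, 26; added edges (23,2,has); (23,20,has); (23,22,has); (24,13,has); (24,20,has); (24,21,has); (25,15,has); (25,21,has); (25,22,has); (26,20,has); (26,21,has); (26,22,has); result: nodes: 0:pt, 2:pt, 6:pt, 7:pt, 9:pt, 12:F, 13:pt, 14:pt, 15:pt, 17:F, 18:F, 19:F, 20:pt, 21:pt, 22:pt, 23:F, 24:F, 25:F, 26:F edges: (12,0,has); (12,2,has); (12,6,hask); (12,9,has); (17,7,has); (17,13,has); (17,14,has); (18,9,has); (18,14,has); (18,15,has); (19,13,has); (19,14,has); (19,15,has); (23,2,has); (23,20,has); (23,22,has); (24,13,has); (24,20,has); (24,21,has); (25,15,has); (25,21,has); (25,22,has); (26,20,has); (26,21,has); (26,22,has)
step 3: rule r1; match: 0->17, 1->7, 2->13, 3->14; deleted nodes 17; deleted edges (17,7,has); (17,13,has); (17,14,has); added nodes 27, 28, 29, 30, 31, 32, 33; added edges (30,7,has); (30,27,has); (30,29,has); (31,13,has); (31,27,has); (31,28,has); (32,14,has); (32,28,has); (32,29,has); (33,27,has); (33,28,has); (33,29,has); result: nodes: 0:pt, 2:pt, 6:pt, 7:pt, 9:pt, 12:F, 13:pt, 14:pt, 15:pt, 18:F, 19:F, 20:pt, 21:pt, 22:pt, 23:F, 24:F, 25:F, 26:F, 27:pt, 28:pt, 29:pt, 30:F, 31:F, 32:F, 33:F edges: (12,0,has); (12,2,has); (12,6,hask); (12,9,has); (18,9,has); (18,14,has); (18,15,has); (19,13,has); (19,14,has); (19,15,has); (23,2,has); (23,20,has); (23,22,has); (24,13,has); (24,20,has); (24,21,has); (25,15,has); (25,21,has); (25,22,has); (26,20,has); (26,21,has); (26,22,has); (30,7,has); (30,27,has); (30,29,has); (31,13,has); (31,27,has); (31,28,has); (32,14,has); (32,28,has); (32,29,has); (33,27,has); (33,28,has); (33,29,has)
final:
nodes: 0:pt, 2:pt, 6:pt, 7:pt, 9:pt, 12:F, 13:pt, 14:pt, 15:pt, 18:F, 19:F, 20:pt, 21:pt, 22:pt, 23:F, 24:F, 25:F, 26:F, 27:pt, 28:pt, 29:pt, 30:F, 31:F, 32:F, 33:F
edges: (12,0,has); (12,2,has); (12,6,hask); (12,9,has); (18,9,has); (18,14,has); (18,15,has); (19,13,has); (19,14,has); (19,15,has); (23,2,has); (23,20,has); (23,22,has); (24,13,has); (24,20,has); (24,21,has); (25,15,has); (25,21,has); (25,22,has); (26,20,has); (26,21,has); (26,22,has); (30,7,has); (30,27,has); (30,29,has); (31,13,has); (31,27,has); (31,28,has); (32,14,has); (32,28,has); (32,29,has); (33,27,has); (33,28,has); (33,29,has)


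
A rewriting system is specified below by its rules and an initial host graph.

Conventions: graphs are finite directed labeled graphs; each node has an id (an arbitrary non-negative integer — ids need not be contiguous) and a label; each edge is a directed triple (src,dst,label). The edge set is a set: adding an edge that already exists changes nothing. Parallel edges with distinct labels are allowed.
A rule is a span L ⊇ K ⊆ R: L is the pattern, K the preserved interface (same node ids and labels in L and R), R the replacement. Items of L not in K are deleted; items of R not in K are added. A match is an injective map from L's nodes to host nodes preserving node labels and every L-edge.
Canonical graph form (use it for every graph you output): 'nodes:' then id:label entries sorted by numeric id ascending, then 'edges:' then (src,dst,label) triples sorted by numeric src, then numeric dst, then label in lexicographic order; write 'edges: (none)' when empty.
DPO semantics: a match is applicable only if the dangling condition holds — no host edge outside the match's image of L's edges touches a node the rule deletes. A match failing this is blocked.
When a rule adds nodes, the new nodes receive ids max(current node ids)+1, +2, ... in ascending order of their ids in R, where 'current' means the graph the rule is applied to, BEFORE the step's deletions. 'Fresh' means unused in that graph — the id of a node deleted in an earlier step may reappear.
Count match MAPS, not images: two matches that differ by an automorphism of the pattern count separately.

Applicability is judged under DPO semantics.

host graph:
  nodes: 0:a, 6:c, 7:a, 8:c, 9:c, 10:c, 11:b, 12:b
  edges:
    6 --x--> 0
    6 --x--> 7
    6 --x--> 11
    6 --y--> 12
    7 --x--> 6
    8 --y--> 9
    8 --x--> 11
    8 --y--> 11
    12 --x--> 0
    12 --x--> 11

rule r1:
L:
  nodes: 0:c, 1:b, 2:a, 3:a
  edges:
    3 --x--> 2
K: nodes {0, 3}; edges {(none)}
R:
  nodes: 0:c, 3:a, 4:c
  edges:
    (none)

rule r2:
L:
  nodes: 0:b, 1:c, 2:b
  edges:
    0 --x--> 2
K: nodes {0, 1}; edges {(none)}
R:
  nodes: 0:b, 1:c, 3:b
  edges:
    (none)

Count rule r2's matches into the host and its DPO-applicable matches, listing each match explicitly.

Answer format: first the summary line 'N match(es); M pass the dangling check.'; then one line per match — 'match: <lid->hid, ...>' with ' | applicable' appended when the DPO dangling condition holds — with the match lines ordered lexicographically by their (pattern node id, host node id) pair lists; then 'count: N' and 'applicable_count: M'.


4 match(es); 0 pass the dangling check.
match: 0->12, 1->6, 2->11
match: 0->12, 1->8, 2->11
match: 0->12, 1->9, 2->11
match: 0->12, 1->10, 2->11
count: 4
applicable_count: 0


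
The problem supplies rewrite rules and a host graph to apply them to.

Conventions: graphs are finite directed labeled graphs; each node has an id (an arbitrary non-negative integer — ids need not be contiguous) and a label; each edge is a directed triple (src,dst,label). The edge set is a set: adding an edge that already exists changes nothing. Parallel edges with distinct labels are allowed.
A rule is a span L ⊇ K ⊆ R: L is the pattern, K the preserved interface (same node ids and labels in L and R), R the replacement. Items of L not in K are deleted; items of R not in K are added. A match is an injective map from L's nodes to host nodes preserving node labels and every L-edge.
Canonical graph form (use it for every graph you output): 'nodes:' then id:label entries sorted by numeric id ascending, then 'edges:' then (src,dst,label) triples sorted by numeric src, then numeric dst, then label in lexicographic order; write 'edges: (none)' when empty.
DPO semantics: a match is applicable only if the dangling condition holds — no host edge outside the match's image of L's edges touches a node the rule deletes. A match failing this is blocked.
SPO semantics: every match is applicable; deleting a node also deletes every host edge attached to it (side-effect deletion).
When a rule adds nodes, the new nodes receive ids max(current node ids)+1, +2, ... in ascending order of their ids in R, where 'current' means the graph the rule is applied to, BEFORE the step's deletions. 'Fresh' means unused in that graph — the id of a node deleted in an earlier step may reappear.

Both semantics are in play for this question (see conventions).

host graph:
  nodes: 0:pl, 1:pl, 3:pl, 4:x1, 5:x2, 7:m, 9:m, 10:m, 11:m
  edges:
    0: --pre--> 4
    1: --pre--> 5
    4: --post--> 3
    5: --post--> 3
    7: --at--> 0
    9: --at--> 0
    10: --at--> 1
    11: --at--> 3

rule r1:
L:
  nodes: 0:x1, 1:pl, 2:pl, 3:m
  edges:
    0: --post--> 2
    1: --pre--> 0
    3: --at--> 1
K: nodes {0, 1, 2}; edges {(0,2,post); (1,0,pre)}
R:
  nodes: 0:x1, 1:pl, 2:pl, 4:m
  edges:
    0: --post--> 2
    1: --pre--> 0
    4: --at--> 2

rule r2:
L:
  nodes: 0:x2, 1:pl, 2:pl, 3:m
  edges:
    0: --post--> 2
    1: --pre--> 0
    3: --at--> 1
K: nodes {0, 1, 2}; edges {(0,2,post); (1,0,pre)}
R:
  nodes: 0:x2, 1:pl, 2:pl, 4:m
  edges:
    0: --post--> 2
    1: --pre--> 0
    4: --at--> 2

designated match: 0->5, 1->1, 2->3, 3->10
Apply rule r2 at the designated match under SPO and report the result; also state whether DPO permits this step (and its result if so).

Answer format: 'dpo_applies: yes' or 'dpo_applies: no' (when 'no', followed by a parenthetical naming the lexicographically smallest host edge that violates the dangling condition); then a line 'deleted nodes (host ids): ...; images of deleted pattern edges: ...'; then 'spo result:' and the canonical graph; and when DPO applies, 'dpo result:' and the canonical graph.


dpo_applies: yes
deleted nodes (host ids): 10; images of deleted pattern edges: (10,1,at)
spo result:
nodes: 0:pl, 1:pl, 3:pl, 4:x1, 5:x2, 7:m, 9:m, 11:m, 12:m
edges: (0,4,pre); (1,5,pre); (4,3,post); (5,3,post); (7,0,at); (9,0,at); (11,3,at); (12,3,at)
dpo result:
nodes: 0:pl, 1:pl, 3:pl, 4:x1, 5:x2, 7:m, 9:m, 11:m, 12:m
edges: (0,4,pre); (1,5,pre); (4,3,post); (5,3,post); (7,0,at); (9,0,at); (11,3,at); (12,3,at)


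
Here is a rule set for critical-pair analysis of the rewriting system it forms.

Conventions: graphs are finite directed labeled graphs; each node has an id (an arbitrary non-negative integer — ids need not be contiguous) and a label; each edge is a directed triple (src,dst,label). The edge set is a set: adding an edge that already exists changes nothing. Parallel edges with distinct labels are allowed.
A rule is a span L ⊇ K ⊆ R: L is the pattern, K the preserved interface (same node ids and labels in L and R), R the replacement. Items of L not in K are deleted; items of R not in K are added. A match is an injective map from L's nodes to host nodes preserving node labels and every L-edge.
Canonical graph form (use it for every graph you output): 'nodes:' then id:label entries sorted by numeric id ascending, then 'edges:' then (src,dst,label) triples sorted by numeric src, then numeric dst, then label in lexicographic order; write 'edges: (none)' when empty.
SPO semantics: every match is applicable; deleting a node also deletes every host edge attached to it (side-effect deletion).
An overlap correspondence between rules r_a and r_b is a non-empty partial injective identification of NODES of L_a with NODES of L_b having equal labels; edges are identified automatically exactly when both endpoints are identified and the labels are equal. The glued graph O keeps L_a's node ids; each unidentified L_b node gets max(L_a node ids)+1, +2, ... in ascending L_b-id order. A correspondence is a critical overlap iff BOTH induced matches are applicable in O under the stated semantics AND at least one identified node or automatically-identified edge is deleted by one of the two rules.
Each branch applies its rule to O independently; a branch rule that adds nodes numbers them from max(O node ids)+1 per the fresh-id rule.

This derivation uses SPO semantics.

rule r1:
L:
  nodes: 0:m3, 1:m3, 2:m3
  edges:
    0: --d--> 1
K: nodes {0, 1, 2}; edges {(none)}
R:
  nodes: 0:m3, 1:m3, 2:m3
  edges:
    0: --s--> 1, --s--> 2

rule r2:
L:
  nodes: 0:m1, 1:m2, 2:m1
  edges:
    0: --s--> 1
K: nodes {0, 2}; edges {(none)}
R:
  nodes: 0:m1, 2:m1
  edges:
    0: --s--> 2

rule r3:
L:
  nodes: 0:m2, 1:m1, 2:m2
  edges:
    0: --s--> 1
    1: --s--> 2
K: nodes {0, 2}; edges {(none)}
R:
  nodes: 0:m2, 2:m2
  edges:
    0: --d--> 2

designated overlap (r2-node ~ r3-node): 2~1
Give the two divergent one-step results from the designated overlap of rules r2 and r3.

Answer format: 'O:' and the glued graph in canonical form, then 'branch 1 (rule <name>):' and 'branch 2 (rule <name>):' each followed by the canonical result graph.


O:
nodes: 0:m1, 1:m2, 2:m1, 3:m2, 4:m2
edges: (0,1,s); (2,4,s); (3,2,s)
branch 1 (rule r2):
nodes: 0:m1, 2:m1, 3:m2, 4:m2
edges: (0,2,s); (2,4,s); (3,2,s)
branch 2 (rule r3):
nodes: 0:m1, 1:m2, 3:m2, 4:m2
edges: (0,1,s); (3,4,d)


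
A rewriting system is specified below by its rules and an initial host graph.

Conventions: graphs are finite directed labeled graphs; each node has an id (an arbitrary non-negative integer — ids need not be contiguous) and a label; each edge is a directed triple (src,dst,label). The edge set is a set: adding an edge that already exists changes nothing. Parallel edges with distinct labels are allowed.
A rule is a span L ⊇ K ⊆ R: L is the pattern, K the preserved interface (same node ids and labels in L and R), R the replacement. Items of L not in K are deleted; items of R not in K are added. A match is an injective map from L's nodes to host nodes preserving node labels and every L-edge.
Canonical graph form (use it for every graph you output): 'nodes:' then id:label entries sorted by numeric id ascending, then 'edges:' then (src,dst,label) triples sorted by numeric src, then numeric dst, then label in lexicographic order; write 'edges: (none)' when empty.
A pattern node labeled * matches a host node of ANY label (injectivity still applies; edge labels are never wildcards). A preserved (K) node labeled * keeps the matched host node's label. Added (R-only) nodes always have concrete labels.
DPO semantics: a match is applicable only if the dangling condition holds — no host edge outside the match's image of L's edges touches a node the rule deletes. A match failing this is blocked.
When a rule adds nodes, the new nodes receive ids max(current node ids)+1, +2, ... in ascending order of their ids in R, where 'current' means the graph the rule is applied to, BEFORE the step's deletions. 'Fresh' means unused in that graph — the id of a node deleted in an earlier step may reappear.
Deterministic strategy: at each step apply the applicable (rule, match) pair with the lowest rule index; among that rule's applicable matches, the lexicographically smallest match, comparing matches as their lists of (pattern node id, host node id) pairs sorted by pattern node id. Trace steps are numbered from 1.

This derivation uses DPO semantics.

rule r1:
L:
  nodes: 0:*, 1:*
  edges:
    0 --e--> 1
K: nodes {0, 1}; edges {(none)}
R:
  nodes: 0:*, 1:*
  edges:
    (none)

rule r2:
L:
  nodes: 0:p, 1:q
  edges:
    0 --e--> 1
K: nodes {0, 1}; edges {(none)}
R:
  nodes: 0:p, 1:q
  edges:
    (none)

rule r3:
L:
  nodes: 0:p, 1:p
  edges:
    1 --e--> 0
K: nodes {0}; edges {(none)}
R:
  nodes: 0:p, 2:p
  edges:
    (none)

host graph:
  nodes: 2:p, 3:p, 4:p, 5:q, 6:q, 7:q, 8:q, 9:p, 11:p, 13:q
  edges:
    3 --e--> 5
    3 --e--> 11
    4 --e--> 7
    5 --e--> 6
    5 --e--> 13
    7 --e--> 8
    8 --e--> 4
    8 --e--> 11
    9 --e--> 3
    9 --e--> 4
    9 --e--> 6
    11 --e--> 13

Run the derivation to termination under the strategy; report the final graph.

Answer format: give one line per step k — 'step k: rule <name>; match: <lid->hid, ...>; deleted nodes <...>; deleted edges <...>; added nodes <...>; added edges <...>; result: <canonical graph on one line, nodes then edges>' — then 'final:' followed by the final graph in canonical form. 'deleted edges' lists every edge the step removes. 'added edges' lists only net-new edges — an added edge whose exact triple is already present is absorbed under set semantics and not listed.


step 1: rule r1; match: 0->3, 1->5; deleted nodes (none); deleted edges (3,5,e); added nodes (none); added edges (none); result: nodes: 2:p, 3:p, 4:p, 5:q, 6:q, 7:q, 8:q, 9:p, 11:p, 13:q edges: (3,11,e); (4,7,e); (5,6,e); (5,13,e); (7,8,e); (8,4,e); (8,11,e); (9,3,e); (9,4,e); (9,6,e); (11,13,e)
step 2: rule r1; match: 0->3, 1->11; deleted nodes (none); deleted edges (3,11,e); added nodes (none); added edges (none); result: nodes: 2:p, 3:p, 4:p, 5:q, 6:q, 7:q, 8:q, 9:p, 11:p, 13:q edges: (4,7,e); (5,6,e); (5,13,e); (7,8,e); (8,4,e); (8,11,e); (9,3,e); (9,4,e); (9,6,e); (11,13,e)
step 3: rule r1; match: 0->4, 1->7; deleted nodes (none); deleted edges (4,7,e); added nodes (none); added edges (none); result: nodes: 2:p, 3:p, 4:p, 5:q, 6:q, 7:q, 8:q, 9:p, 11:p, 13:q edges: (5,6,e); (5,13,e); (7,8,e); (8,4,e); (8,11,e); (9,3,e); (9,4,e); (9,6,e); (11,13,e)
step 4: rule r1; match: 0->5, 1->6; deleted nodes (none); deleted edges (5,6,e); added nodes (none); added edges (none); result: nodes: 2:p, 3:p, 4:p, 5:q, 6:q, 7:q, 8:q, 9:p, 11:p, 13:q edges: (5,13,e); (7,8,e); (8,4,e); (8,11,e); (9,3,e); (9,4,e); (9,6,e); (11,13,e)
step 5: rule r1; match: 0->5, 1->13; deleted nodes (none); deleted edges (5,13,e); added nodes (none); added edges (none); result: nodes: 2:p, 3:p, 4:p, 5:q, 6:q, 7:q, 8:q, 9:p, 11:p, 13:q edges: (7,8,e); (8,4,e); (8,11,e); (9,3,e); (9,4,e); (9,6,e); (11,13,e)
step 6: rule r1; match: 0->7, 1->8; deleted nodes (none); deleted edges (7,8,e); added nodes (none); added edges (none); result: nodes: 2:p, 3:p, 4:p, 5:q, 6:q, 7:q, 8:q, 9:p, 11:p, 13:q edges: (8,4,e); (8,11,e); (9,3,e); (9,4,e); (9,6,e); (11,13,e)
step 7: rule r1; match: 0->8, 1->4; deleted nodes (none); deleted edges (8,4,e); added nodes (none); added edges (none); result: nodes: 2:p, 3:p, 4:p, 5:q, 6:q, 7:q, 8:q, 9:p, 11:p, 13:q edges: (8,11,e); (9,3,e); (9,4,e); (9,6,e); (11,13,e)
step 8: rule r1; match: 0->8, 1->11; deleted nodes (none); deleted edges (8,11,e); added nodes (none); added edges (none); result: nodes: 2:p, 3:p, 4:p, 5:q, 6:q, 7:q, 8:q, 9:p, 11:p, 13:q edges: (9,3,e); (9,4,e); (9,6,e); (11,13,e)
step 9: rule r1; match: 0->9, 1->3; deleted nodes (none); deleted edges (9,3,e); added nodes (none); added edges (none); result: nodes: 2:p, 3:p, 4:p, 5:q, 6:q, 7:q, 8:q, 9:p, 11:p, 13:q edges: (9,4,e); (9,6,e); (11,13,e)
step 10: rule r1; match: 0->9, 1->4; deleted nodes (none); deleted edges (9,4,e); added nodes (none); added edges (none); result: nodes: 2:p, 3:p, 4:p, 5:q, 6:q, 7:q, 8:q, 9:p, 11:p, 13:q edges: (9,6,e); (11,13,e)
step 11: rule r1; match: 0->9, 1->6; deleted nodes (none); deleted edges (9,6,e); added nodes (none); added edges (none); result: nodes: 2:p, 3:p, 4:p, 5:q, 6:q, 7:q, 8:q, 9:p, 11:p, 13:q edges: (11,13,e)
step 12: rule r1; match: 0->11, 1->13; deleted nodes (none); deleted edges (11,13,e); added nodes (none); added edges (none); result: nodes: 2:p, 3:p, 4:p, 5:q, 6:q, 7:q, 8:q, 9:p, 11:p, 13:q edges: (none)
final:
nodes: 2:p, 3:p, 4:p, 5:q, 6:q, 7:q, 8:q, 9:p, 11:p, 13:q
edges: (none)


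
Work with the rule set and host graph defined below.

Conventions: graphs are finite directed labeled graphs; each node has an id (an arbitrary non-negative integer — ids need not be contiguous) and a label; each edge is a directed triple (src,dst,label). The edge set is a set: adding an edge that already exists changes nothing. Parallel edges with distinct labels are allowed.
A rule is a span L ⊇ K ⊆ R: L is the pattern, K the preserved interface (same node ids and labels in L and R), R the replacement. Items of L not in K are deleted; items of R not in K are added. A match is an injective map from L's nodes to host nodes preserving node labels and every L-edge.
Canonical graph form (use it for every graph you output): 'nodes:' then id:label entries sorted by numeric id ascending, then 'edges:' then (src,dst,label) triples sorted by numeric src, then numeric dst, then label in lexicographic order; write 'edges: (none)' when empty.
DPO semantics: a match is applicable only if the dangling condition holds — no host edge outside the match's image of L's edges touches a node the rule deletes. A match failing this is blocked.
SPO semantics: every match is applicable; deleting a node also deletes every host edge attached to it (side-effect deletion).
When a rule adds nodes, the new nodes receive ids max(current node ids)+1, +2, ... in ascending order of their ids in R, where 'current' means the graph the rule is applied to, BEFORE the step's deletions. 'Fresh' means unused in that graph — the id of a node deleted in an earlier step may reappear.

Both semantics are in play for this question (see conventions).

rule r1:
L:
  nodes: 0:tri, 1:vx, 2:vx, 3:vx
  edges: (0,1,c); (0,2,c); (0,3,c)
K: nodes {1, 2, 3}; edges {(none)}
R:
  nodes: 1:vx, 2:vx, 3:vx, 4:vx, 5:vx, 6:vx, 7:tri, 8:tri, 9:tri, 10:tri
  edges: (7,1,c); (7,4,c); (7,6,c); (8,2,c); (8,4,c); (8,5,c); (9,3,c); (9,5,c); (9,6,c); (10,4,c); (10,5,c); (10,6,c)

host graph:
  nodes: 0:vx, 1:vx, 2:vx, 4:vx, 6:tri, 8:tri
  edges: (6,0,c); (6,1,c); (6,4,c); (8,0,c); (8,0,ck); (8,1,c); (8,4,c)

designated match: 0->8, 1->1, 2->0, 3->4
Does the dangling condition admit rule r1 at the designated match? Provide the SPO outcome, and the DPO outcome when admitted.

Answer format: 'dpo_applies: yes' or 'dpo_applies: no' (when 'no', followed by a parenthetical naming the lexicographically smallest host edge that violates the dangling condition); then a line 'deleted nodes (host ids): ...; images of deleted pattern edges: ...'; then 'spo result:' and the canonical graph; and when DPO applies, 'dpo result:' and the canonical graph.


dpo_applies: no
(the rule deletes node 8, which keeps host edge (8,0,ck) outside the match image — the dangling condition fails, DPO blocks; SPO proceeds and side-deletes such edges)
deleted nodes (host ids): 8; images of deleted pattern edges: (8,0,c); (8,1,c); (8,4,c)
spo result:
nodes: 0:vx, 1:vx, 2:vx, 4:vx, 6:tri, 9:vx, 10:vx, 11:vx, 12:tri, 13:tri, 14:tri, 15:tri
edges: (6,0,c); (6,1,c); (6,4,c); (12,1,c); (12,9,c); (12,11,c); (13,0,c); (13,9,c); (13,10,c); (14,4,c); (14,10,c); (14,11,c); (15,9,c); (15,10,c); (15,11,c)
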